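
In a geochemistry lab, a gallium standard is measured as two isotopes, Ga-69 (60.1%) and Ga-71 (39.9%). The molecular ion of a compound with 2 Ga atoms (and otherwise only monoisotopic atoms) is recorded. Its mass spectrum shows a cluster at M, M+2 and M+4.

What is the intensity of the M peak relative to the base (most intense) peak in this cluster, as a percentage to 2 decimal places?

75.31%

Term probabilities: M 0.3612, M+2 0.4796, M+4 0.1592. Base peak = M+2.
P(M+2) = C(2,1) × 0.601^1 × 0.399^1 = 2 × 0.6010 × 0.3990 = 0.479598 (base)
P(M) = C(2,0) × 0.601^2 × 0.399^0 = 1 × 0.361201 × 1.0000 = 0.361201
Relative intensity = 0.361201 / 0.479598 × 100 = 75.31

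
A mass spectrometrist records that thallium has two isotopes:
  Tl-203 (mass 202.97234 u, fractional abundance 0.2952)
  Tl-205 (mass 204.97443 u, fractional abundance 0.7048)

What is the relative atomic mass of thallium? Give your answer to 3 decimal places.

204.383 u

Weight each isotope mass by its fractional abundance: 0.2952 × 202.97234 + 0.7048 × 204.97443
= 59.917435 + 144.465978 = 204.383413 u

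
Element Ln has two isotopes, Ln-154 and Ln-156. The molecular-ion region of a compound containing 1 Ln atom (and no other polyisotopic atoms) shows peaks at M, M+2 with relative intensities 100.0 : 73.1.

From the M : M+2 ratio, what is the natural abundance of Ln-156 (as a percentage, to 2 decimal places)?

If p is the fraction of Ln that is Ln-154, then I(M+2)/I(M) = [C(1,1)·p^0·(1−p)] / p^1 = 1·(1−p)/p = 73.1/100.0 = 0.7310
(1−p)/p = 0.7310/1 = 0.7310  ⇒  p = 1/(1 + 0.7310) = 0.5777
Ln-154: 57.77%, Ln-156: 42.23%.

42.23%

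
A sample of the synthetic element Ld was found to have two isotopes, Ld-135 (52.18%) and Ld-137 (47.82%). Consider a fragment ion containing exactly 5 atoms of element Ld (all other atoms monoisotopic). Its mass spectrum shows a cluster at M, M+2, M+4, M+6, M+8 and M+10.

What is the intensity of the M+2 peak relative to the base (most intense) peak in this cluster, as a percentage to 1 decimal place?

(0.5218 + 0.4782)^5 gives M 0.0387, M+2 0.1773, M+4 0.3249, M+6 0.2977, M+8 0.1364, M+10 0.0250; the largest is M+4.
P(M+4) = C(5,2) × 0.5218^3 × 0.4782^2 = 10 × 0.14207322 × 0.22867524 = 0.324886 (base)
P(M+2) = C(5,1) × 0.5218^4 × 0.4782^1 = 5 × 0.07413381 × 0.4782 = 0.177254
Relative intensity = 0.177254 / 0.324886 × 100 = 54.6

54.6%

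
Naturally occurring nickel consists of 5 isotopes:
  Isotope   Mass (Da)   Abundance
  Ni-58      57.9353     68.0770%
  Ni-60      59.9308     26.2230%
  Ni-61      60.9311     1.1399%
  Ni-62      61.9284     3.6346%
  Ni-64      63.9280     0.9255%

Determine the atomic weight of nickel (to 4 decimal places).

58.6933 Da

The abundance-weighted mean is 0.680770 × 57.9353 + 0.262230 × 59.9308 + 0.011399 × 60.9311 + 0.036346 × 61.9284 + 0.009255 × 63.9280
= 39.44061 + 15.71565 + 0.69455 + 2.25085 + 0.59165 = 58.69331 Da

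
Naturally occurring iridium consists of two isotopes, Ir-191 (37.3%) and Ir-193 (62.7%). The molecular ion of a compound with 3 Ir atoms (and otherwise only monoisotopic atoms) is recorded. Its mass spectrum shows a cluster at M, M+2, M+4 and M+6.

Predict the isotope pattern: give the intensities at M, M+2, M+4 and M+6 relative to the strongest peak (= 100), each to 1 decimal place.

11.8 : 59.5 : 100.0 : 56.0

The 3 Ir atoms are independent, so intensities follow the terms of (0.373 + 0.627)^3.
P(M) = 0.373^3 = 0.051895
P(M+2) = 3 × 0.373^2 × 0.627^1 = 0.261702
P(M+4) = 3 × 0.373^1 × 0.627^2 = 0.439911
P(M+6) = 0.627^3 = 0.246492
The M+4 peak is largest (0.439911); scaling to 100 gives 11.8 : 59.5 : 100.0 : 56.0.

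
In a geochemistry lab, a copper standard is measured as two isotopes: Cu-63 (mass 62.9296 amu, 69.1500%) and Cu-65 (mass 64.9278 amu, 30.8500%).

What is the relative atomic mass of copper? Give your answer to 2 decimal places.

63.55 amu

Weight each isotope mass by its fractional abundance: 0.691500 × 62.9296 + 0.308500 × 64.9278
= 43.51582 + 20.03023 = 63.54605 amu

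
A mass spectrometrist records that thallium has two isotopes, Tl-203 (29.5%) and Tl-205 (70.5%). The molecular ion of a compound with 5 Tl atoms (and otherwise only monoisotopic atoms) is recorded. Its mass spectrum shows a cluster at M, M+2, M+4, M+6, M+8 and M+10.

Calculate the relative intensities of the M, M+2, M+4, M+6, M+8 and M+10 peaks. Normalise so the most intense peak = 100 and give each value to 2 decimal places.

0.61 : 7.33 : 35.02 : 83.69 : 100.00 : 47.80

The 5 Tl atoms are independent, so intensities follow the terms of (0.295 + 0.705)^5.
P(M) = 0.295^5 = 0.002234
P(M+2) = 5 × 0.295^4 × 0.705^1 = 0.026696
P(M+4) = 10 × 0.295^3 × 0.705^2 = 0.127598
P(M+6) = 10 × 0.295^2 × 0.705^3 = 0.304938
P(M+8) = 5 × 0.295^1 × 0.705^4 = 0.364375
P(M+10) = 0.705^5 = 0.174159
The M+8 peak is largest (0.364375); scaling to 100 gives 0.61 : 7.33 : 35.02 : 83.69 : 100.00 : 47.80.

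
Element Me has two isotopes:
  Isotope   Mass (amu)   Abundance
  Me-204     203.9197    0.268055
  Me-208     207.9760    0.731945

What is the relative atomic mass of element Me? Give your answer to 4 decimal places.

206.8887 amu

The abundance-weighted mean is 0.268055 × 203.9197 + 0.731945 × 207.9760
= 54.66170 + 152.22699 = 206.88869 amu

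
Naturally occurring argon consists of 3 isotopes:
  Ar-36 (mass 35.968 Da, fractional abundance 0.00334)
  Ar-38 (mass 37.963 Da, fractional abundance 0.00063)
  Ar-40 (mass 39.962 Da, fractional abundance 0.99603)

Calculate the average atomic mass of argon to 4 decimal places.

Ar = Σ fᵢ·mᵢ = 0.00334 × 35.968 + 0.00063 × 37.963 + 0.99603 × 39.962
= 0.12013 + 0.02392 + 39.80335 = 39.94740 Da

39.9474 Da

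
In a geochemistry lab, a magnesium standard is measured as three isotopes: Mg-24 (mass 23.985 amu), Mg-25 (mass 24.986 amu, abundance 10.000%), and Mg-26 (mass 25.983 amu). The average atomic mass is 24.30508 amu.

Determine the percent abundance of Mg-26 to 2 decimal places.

11.01%

The remaining 90.000% is split between Mg-24 (fraction x) and Mg-26 (fraction 0.90000 − x).
Substituting: 23.985x + 25.983(0.90000 − x) = 21.80648
(23.985 − 25.983)x = -1.57822  ⇒  x = 0.78990, y = 0.11010
Mg-24: 78.99%, Mg-26: 11.01%.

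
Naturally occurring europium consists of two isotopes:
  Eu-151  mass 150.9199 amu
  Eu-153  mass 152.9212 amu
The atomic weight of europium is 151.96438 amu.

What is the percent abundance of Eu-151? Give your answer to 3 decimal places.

Let x be the fractional abundance of Eu-151; then Eu-153 has abundance 1 − x.
150.9199·x + 152.9212·(1 − x) = 151.96438
(150.9199 − 152.9212)·x = 151.96438 − 152.9212
x = -0.95682 / -2.0013 = 0.47810 → 47.810% Eu-151, 52.190% Eu-153.

47.810%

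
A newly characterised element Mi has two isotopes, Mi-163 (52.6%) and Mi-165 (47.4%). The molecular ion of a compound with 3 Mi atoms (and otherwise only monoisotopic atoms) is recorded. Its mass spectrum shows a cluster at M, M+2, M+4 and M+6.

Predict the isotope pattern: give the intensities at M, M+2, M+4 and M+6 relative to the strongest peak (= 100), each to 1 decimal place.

37.0 : 100.0 : 90.1 : 27.1

Each Mi atom is independently Mi-163 (p = 0.526) or Mi-165 (q = 0.474); the cluster is the binomial expansion (p + q)^3.
P(M) = 0.526^3 = 0.145532
P(M+2) = 3 × 0.526^2 × 0.474^1 = 0.393433
P(M+4) = 3 × 0.526^1 × 0.474^2 = 0.354539
P(M+6) = 0.474^3 = 0.106496
The M+2 peak is largest (0.393433); scaling to 100 gives 37.0 : 100.0 : 90.1 : 27.1.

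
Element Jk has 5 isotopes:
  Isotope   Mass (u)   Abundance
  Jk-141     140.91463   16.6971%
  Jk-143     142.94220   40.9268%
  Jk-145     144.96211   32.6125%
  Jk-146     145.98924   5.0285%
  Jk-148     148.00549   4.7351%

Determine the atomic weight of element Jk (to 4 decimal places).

Weight each isotope mass by its fractional abundance: 0.166971 × 140.91463 + 0.409268 × 142.94220 + 0.326125 × 144.96211 + 0.050285 × 145.98924 + 0.047351 × 148.00549
= 23.528657 + 58.501668 + 47.275768 + 7.341069 + 7.008208 = 143.655370 u

143.6554 u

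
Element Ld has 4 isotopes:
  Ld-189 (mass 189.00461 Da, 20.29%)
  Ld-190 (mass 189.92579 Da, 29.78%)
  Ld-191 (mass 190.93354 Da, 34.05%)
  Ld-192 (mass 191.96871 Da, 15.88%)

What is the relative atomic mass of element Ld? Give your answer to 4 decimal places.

190.4064 Da

Weight each isotope mass by its fractional abundance: 0.2029 × 189.00461 + 0.2978 × 189.92579 + 0.3405 × 190.93354 + 0.1588 × 191.96871
= 38.349035 + 56.559900 + 65.012870 + 30.484631 = 190.406436 Da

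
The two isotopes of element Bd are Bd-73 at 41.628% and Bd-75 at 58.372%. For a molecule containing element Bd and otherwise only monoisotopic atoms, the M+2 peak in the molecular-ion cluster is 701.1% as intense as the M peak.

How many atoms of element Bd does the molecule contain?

For n independent Bd atoms, I(M+2)/I(M) = n · (abundance Bd-75) / (abundance Bd-73) = n · 0.58372/0.41628.
n = 7.011 × 0.41628/0.58372 = 5.00 ≈ 5

5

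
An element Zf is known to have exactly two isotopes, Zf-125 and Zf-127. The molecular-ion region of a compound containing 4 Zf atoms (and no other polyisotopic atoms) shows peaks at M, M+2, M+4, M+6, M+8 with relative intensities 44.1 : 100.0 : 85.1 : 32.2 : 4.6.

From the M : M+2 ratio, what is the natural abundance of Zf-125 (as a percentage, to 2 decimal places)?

Let p = fractional abundance of Zf-125. I(M+2)/I(M) = [C(4,1)·p^3·(1−p)] / p^4 = 4·(1−p)/p = 100.0/44.1 = 2.2676
(1−p)/p = 2.2676/4 = 0.5669  ⇒  p = 1/(1 + 0.5669) = 0.6382
Zf-125: 63.82%, Zf-127: 36.18%.

63.82%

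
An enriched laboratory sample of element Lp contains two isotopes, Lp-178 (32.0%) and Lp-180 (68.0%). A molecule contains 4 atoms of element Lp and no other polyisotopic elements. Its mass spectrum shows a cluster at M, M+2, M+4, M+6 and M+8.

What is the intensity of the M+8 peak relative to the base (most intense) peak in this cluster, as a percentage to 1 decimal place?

Term probabilities: M 0.0105, M+2 0.0891, M+4 0.2841, M+6 0.4025, M+8 0.2138. Base peak = M+6.
P(M+6) = C(4,3) × 0.320^1 × 0.680^3 = 4 × 0.3200 × 0.314432 = 0.402473 (base)
P(M+8) = C(4,4) × 0.320^0 × 0.680^4 = 1 × 1.0000 × 0.21381376 = 0.213814
Relative intensity = 0.213814 / 0.402473 × 100 = 53.1

53.1%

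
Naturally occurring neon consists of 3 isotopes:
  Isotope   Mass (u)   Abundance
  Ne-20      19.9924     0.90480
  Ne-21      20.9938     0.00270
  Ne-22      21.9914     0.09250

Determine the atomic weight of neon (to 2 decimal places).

Average mass = Σ (abundance × isotope mass) = 0.90480 × 19.9924 + 0.00270 × 20.9938 + 0.09250 × 21.9914
= 18.08912 + 0.05668 + 2.03420 = 20.18000 u

20.18 u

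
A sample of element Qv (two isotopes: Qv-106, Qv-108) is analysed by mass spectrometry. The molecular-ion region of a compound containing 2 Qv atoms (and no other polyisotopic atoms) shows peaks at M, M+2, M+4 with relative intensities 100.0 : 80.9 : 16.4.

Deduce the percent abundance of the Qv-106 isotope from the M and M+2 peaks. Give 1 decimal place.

71.2%

If p is the fraction of Qv that is Qv-106, then I(M+2)/I(M) = [C(2,1)·p^1·(1−p)] / p^2 = 2·(1−p)/p = 80.9/100.0 = 0.8090
(1−p)/p = 0.8090/2 = 0.4045  ⇒  p = 1/(1 + 0.4045) = 0.7120
Qv-106: 71.2%, Qv-108: 28.8%.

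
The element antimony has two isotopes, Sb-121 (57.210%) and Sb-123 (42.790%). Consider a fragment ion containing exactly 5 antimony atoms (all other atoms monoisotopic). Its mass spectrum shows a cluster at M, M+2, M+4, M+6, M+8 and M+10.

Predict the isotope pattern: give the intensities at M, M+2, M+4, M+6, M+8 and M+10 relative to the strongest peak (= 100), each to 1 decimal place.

The 5 Sb atoms are independent, so intensities follow the terms of (0.57210 + 0.42790)^5.
P(M) = 0.57210^5 = 0.061286
P(M+2) = 5 × 0.57210^4 × 0.42790^1 = 0.229192
P(M+4) = 10 × 0.57210^3 × 0.42790^2 = 0.342847
P(M+6) = 10 × 0.57210^2 × 0.42790^3 = 0.256431
P(M+8) = 5 × 0.57210^1 × 0.42790^4 = 0.095898
P(M+10) = 0.42790^5 = 0.014345
The M+4 peak is largest (0.342847); scaling to 100 gives 17.9 : 66.8 : 100.0 : 74.8 : 28.0 : 4.2.

17.9 : 66.8 : 100.0 : 74.8 : 28.0 : 4.2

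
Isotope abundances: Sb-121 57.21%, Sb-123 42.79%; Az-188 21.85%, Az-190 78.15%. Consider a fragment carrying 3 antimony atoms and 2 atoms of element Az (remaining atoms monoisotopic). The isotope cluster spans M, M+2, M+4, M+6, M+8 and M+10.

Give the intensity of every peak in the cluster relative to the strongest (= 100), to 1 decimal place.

2.4 : 22.8 : 74.2 : 100.0 : 59.5 : 13.0

Antimony pattern (n=3): 0.18724742 : 0.42015297 : 0.3142518 : 0.07834781
Element Az pattern (n=2): 0.04774225 : 0.3415155 : 0.61074225
Convolve the two distributions (both contribute in 2-u steps):
  M: 0.18724742×0.04774225 = 0.008940
  M+2: 0.18724742×0.3415155 + 0.42015297×0.04774225 = 0.084007
  M+4: 0.18724742×0.61074225 + 0.42015297×0.3415155 + 0.3142518×0.04774225 = 0.272852
  M+6: 0.42015297×0.61074225 + 0.3142518×0.3415155 + 0.07834781×0.04774225 = 0.367668
  M+8: 0.3142518×0.61074225 + 0.07834781×0.3415155 = 0.218684
  M+10: 0.07834781×0.61074225 = 0.047850
Scale to base peak (0.367668) = 100: 2.4 : 22.8 : 74.2 : 100.0 : 59.5 : 13.0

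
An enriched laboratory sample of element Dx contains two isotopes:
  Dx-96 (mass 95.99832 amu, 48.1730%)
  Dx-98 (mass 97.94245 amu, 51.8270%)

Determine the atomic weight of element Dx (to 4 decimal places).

Ar = Σ fᵢ·mᵢ = 0.481730 × 95.99832 + 0.518270 × 97.94245
= 46.245271 + 50.760634 = 97.005905 amu

97.0059 amu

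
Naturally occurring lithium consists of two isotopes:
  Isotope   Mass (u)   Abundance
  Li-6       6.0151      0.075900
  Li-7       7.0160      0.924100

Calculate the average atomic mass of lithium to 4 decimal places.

6.9400 u

Weight each isotope mass by its fractional abundance: 0.075900 × 6.0151 + 0.924100 × 7.0160
= 0.45655 + 6.48349 = 6.94004 u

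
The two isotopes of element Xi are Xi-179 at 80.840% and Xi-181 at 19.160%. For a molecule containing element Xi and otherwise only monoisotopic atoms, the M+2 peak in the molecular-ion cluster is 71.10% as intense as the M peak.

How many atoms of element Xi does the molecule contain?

3

For n independent Xi atoms, I(M+2)/I(M) = n · (abundance Xi-181) / (abundance Xi-179) = n · 0.19160/0.80840.
n = 0.7110 × 0.80840/0.19160 = 3.00 ≈ 3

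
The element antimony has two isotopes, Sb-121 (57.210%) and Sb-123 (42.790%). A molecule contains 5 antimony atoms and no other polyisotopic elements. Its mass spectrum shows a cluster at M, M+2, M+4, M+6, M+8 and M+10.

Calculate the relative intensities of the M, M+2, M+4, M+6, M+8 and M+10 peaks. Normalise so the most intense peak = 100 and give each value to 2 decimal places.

17.88 : 66.85 : 100.00 : 74.79 : 27.97 : 4.18

Each Sb atom is independently Sb-121 (p = 0.57210) or Sb-123 (q = 0.42790); the cluster is the binomial expansion (p + q)^5.
P(M) = 0.57210^5 = 0.061286
P(M+2) = 5 × 0.57210^4 × 0.42790^1 = 0.229192
P(M+4) = 10 × 0.57210^3 × 0.42790^2 = 0.342847
P(M+6) = 10 × 0.57210^2 × 0.42790^3 = 0.256431
P(M+8) = 5 × 0.57210^1 × 0.42790^4 = 0.095898
P(M+10) = 0.42790^5 = 0.014345
The M+4 peak is largest (0.342847); scaling to 100 gives 17.88 : 66.85 : 100.00 : 74.79 : 27.97 : 4.18.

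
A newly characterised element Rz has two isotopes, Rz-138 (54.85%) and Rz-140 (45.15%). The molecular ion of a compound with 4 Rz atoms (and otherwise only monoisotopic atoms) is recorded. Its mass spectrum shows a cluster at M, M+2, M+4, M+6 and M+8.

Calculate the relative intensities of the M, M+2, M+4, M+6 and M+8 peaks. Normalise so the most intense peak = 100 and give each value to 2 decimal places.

24.60 : 80.99 : 100.00 : 54.88 : 11.29

Expanding (0.5485 + 0.4515)^4:
P(M) = 0.5485^4 = 0.090512
P(M+2) = 4 × 0.5485^3 × 0.4515^1 = 0.298022
P(M+4) = 6 × 0.5485^2 × 0.4515^2 = 0.367976
P(M+6) = 4 × 0.5485^1 × 0.4515^3 = 0.201934
P(M+8) = 0.4515^4 = 0.041556
The M+4 peak is largest (0.367976); scaling to 100 gives 24.60 : 80.99 : 100.00 : 54.88 : 11.29.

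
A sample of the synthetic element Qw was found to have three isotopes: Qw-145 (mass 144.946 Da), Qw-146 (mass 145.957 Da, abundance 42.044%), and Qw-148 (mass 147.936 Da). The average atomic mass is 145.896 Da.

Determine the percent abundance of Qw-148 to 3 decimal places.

17.556%

The remaining 57.956% is split between Qw-145 (fraction x) and Qw-148 (fraction 0.57956 − x).
Substituting: 144.946x + 147.936(0.57956 − x) = 84.52983892
(144.946 − 147.936)x = -1.20794924  ⇒  x = 0.40400, y = 0.17556
Qw-145: 40.400%, Qw-148: 17.556%.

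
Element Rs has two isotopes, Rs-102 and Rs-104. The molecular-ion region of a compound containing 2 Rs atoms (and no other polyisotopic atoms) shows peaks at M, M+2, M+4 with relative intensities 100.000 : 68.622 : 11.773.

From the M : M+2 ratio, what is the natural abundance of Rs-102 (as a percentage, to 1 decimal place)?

74.5%

If p is the fraction of Rs that is Rs-102, then I(M+2)/I(M) = [C(2,1)·p^1·(1−p)] / p^2 = 2·(1−p)/p = 68.622/100.000 = 0.6862
(1−p)/p = 0.6862/2 = 0.3431  ⇒  p = 1/(1 + 0.3431) = 0.7445
Rs-102: 74.5%, Rs-104: 25.5%.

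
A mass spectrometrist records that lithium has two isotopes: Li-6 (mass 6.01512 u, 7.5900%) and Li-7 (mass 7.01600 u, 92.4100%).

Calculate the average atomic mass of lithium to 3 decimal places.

Weight each isotope mass by its fractional abundance: 0.075900 × 6.01512 + 0.924100 × 7.01600
= 0.456548 + 6.483486 = 6.940034 u

6.940 u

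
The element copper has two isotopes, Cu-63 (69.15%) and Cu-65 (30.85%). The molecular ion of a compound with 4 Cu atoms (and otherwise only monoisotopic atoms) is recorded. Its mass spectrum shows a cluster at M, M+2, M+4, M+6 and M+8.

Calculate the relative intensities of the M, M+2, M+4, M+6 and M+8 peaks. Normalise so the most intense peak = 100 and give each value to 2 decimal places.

Each Cu atom is independently Cu-63 (p = 0.6915) or Cu-65 (q = 0.3085); the cluster is the binomial expansion (p + q)^4.
P(M) = 0.6915^4 = 0.228649
P(M+2) = 4 × 0.6915^3 × 0.3085^1 = 0.408030
P(M+4) = 6 × 0.6915^2 × 0.3085^2 = 0.273052
P(M+6) = 4 × 0.6915^1 × 0.3085^3 = 0.081212
P(M+8) = 0.3085^4 = 0.009058
The M+2 peak is largest (0.408030); scaling to 100 gives 56.04 : 100.00 : 66.92 : 19.90 : 2.22.

56.04 : 100.00 : 66.92 : 19.90 : 2.22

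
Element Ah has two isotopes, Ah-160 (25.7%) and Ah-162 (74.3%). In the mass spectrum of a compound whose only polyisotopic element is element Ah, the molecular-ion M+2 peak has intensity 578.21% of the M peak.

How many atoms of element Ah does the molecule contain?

The M+2/M ratio from n Ah atoms is n · q/p = n · 0.743/0.257.
n = 5.7821 × 0.257/0.743 = 2.00 ≈ 2

2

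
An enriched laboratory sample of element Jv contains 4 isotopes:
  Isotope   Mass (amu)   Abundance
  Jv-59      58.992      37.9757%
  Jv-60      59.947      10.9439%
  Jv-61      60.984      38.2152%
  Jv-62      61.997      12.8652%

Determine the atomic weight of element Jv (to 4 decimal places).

Ar = Σ fᵢ·mᵢ = 0.379757 × 58.992 + 0.109439 × 59.947 + 0.382152 × 60.984 + 0.128652 × 61.997
= 22.40262 + 6.56054 + 23.30516 + 7.97604 = 60.24436 amu

60.2444 amu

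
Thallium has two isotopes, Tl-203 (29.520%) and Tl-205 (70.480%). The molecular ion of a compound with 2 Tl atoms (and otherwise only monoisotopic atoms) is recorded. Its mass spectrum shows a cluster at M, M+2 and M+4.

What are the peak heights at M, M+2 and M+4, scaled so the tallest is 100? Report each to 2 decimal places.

17.54 : 83.77 : 100.00

Each Tl atom is independently Tl-203 (p = 0.29520) or Tl-205 (q = 0.70480); the cluster is the binomial expansion (p + q)^2.
P(M) = 0.29520^2 = 0.087143
P(M+2) = 2 × 0.29520^1 × 0.70480^1 = 0.416114
P(M+4) = 0.70480^2 = 0.496743
The M+4 peak is largest (0.496743); scaling to 100 gives 17.54 : 83.77 : 100.00.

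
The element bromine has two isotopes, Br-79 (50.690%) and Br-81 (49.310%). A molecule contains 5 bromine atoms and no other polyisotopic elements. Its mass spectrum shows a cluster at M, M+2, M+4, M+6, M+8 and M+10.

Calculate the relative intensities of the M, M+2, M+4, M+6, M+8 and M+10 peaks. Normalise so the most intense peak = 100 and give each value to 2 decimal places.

10.57 : 51.40 : 100.00 : 97.28 : 47.31 : 9.21

Each Br atom is independently Br-79 (p = 0.50690) or Br-81 (q = 0.49310); the cluster is the binomial expansion (p + q)^5.
P(M) = 0.50690^5 = 0.033467
P(M+2) = 5 × 0.50690^4 × 0.49310^1 = 0.162777
P(M+4) = 10 × 0.50690^3 × 0.49310^2 = 0.316692
P(M+6) = 10 × 0.50690^2 × 0.49310^3 = 0.308070
P(M+8) = 5 × 0.50690^1 × 0.49310^4 = 0.149842
P(M+10) = 0.49310^5 = 0.029152
The M+4 peak is largest (0.316692); scaling to 100 gives 10.57 : 51.40 : 100.00 : 97.28 : 47.31 : 9.21.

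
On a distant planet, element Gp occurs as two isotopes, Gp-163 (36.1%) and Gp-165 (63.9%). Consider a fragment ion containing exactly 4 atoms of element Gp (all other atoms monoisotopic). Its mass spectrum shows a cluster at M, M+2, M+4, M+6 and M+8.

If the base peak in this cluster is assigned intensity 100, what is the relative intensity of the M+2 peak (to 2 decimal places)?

31.92

Binomial terms of (0.361 + 0.639)^4: M 0.0170, M+2 0.1202, M+4 0.3193, M+6 0.3768, M+8 0.1667 → M+6 is the base peak.
P(M+6) = C(4,3) × 0.361^1 × 0.639^3 = 4 × 0.3610 × 0.26091712 = 0.376764 (base)
P(M+2) = C(4,1) × 0.361^3 × 0.639^1 = 4 × 0.04704588 × 0.6390 = 0.120249
Relative intensity = 0.120249 / 0.376764 × 100 = 31.92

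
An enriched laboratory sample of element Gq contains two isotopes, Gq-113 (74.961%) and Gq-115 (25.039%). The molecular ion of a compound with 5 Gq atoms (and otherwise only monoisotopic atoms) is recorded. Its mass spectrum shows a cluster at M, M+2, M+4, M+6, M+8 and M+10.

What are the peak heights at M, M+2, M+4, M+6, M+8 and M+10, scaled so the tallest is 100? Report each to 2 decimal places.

59.88 : 100.00 : 66.81 : 22.31 : 3.73 : 0.25

The 5 Gq atoms are independent, so intensities follow the terms of (0.74961 + 0.25039)^5.
P(M) = 0.74961^5 = 0.236688
P(M+2) = 5 × 0.74961^4 × 0.25039^1 = 0.395302
P(M+4) = 10 × 0.74961^3 × 0.25039^2 = 0.264083
P(M+6) = 10 × 0.74961^2 × 0.25039^3 = 0.088211
P(M+8) = 5 × 0.74961^1 × 0.25039^4 = 0.014732
P(M+10) = 0.25039^5 = 0.000984
The M+2 peak is largest (0.395302); scaling to 100 gives 59.88 : 100.00 : 66.81 : 22.31 : 3.73 : 0.25.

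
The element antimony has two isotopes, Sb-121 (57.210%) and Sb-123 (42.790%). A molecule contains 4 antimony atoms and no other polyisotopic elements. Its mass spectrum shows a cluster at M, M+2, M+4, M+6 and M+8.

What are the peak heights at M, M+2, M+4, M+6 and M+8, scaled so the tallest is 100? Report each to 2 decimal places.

29.79 : 89.13 : 100.00 : 49.86 : 9.32

Each Sb atom is independently Sb-121 (p = 0.57210) or Sb-123 (q = 0.42790); the cluster is the binomial expansion (p + q)^4.
P(M) = 0.57210^4 = 0.107124
P(M+2) = 4 × 0.57210^3 × 0.42790^1 = 0.320493
P(M+4) = 6 × 0.57210^2 × 0.42790^2 = 0.359567
P(M+6) = 4 × 0.57210^1 × 0.42790^3 = 0.179291
P(M+8) = 0.42790^4 = 0.033525
The M+4 peak is largest (0.359567); scaling to 100 gives 29.79 : 89.13 : 100.00 : 49.86 : 9.32.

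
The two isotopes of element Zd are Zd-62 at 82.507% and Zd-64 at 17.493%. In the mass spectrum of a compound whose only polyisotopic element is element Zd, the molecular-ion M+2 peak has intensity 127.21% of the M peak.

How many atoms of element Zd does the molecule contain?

6

With n Zd atoms, P(M+2)/P(M) = C(n,1)·p^(n−1)q / p^n = n·q/p = n · 0.17493/0.82507.
n = 1.2721 × 0.82507/0.17493 = 6.00 ≈ 6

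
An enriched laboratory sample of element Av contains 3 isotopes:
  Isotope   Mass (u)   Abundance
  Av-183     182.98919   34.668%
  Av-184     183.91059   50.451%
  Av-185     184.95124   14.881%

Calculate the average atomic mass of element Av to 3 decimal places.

Weight each isotope mass by its fractional abundance: 0.34668 × 182.98919 + 0.50451 × 183.91059 + 0.14881 × 184.95124
= 63.438692 + 92.784732 + 27.522594 = 183.746018 u

183.746 u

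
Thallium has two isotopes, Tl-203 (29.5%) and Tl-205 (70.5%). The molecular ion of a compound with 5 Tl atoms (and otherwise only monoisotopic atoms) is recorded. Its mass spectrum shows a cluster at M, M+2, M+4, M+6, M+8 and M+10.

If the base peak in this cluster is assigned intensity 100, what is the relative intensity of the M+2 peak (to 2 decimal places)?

7.33

(0.295 + 0.705)^5 gives M 0.0022, M+2 0.0267, M+4 0.1276, M+6 0.3049, M+8 0.3644, M+10 0.1742; the largest is M+8.
P(M+8) = C(5,4) × 0.295^1 × 0.705^4 = 5 × 0.2950 × 0.24703385 = 0.364375 (base)
P(M+2) = C(5,1) × 0.295^4 × 0.705^1 = 5 × 0.00757335 × 0.7050 = 0.026696
Relative intensity = 0.026696 / 0.364375 × 100 = 7.33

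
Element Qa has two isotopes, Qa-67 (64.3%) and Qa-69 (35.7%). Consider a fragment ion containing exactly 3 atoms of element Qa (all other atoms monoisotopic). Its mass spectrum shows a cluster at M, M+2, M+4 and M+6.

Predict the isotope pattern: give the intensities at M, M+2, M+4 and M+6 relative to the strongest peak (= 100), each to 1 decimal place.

The 3 Qa atoms are independent, so intensities follow the terms of (0.643 + 0.357)^3.
P(M) = 0.643^3 = 0.265848
P(M+2) = 3 × 0.643^2 × 0.357^1 = 0.442804
P(M+4) = 3 × 0.643^1 × 0.357^2 = 0.245849
P(M+6) = 0.357^3 = 0.045499
The M+2 peak is largest (0.442804); scaling to 100 gives 60.0 : 100.0 : 55.5 : 10.3.

60.0 : 100.0 : 55.5 : 10.3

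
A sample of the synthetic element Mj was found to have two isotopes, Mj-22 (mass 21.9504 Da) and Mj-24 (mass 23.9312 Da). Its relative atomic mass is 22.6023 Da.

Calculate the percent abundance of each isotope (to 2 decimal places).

Let x be the fractional abundance of Mj-22; then Mj-24 has abundance 1 − x.
21.9504·x + 23.9312·(1 − x) = 22.6023
(21.9504 − 23.9312)·x = 22.6023 − 23.9312
x = -1.3289 / -1.9808 = 0.67089 → 67.09% Mj-22, 32.91% Mj-24.

Mj-22: 67.09%, Mj-24: 32.91%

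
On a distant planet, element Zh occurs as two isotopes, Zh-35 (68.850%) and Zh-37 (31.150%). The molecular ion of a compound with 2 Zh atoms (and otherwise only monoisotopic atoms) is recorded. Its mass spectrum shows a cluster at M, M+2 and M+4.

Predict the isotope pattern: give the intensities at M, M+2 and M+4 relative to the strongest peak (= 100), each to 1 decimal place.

Expanding (0.68850 + 0.31150)^2:
P(M) = 0.68850^2 = 0.474032
P(M+2) = 2 × 0.68850^1 × 0.31150^1 = 0.428936
P(M+4) = 0.31150^2 = 0.097032
The M peak is largest (0.474032); scaling to 100 gives 100.0 : 90.5 : 20.5.

100.0 : 90.5 : 20.5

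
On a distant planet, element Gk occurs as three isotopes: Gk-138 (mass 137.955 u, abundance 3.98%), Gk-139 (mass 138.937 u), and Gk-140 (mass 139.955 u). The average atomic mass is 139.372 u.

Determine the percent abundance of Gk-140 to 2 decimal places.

46.57%

The remaining 96.02% is split between Gk-139 (fraction x) and Gk-140 (fraction 0.9602 − x).
Substituting: 138.937x + 139.955(0.9602 − x) = 133.881391
(138.937 − 139.955)x = -0.5034  ⇒  x = 0.49450, y = 0.46570
Gk-139: 49.45%, Gk-140: 46.57%.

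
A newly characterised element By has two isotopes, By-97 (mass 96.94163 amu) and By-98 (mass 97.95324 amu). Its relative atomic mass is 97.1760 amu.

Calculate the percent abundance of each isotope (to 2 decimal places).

Let x be the fractional abundance of By-97; then By-98 has abundance 1 − x.
96.94163·x + 97.95324·(1 − x) = 97.1760
(96.94163 − 97.95324)·x = 97.1760 − 97.95324
x = -0.77724 / -1.01161 = 0.76832 → 76.83% By-97, 23.17% By-98.

By-97: 76.83%, By-98: 23.17%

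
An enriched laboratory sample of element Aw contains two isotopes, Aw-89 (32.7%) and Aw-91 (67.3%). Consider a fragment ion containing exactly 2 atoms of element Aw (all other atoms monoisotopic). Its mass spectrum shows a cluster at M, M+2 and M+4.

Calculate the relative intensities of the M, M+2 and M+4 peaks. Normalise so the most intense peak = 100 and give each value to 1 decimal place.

23.6 : 97.2 : 100.0

Each Aw atom is independently Aw-89 (p = 0.327) or Aw-91 (q = 0.673); the cluster is the binomial expansion (p + q)^2.
P(M) = 0.327^2 = 0.106929
P(M+2) = 2 × 0.327^1 × 0.673^1 = 0.440142
P(M+4) = 0.673^2 = 0.452929
The M+4 peak is largest (0.452929); scaling to 100 gives 23.6 : 97.2 : 100.0.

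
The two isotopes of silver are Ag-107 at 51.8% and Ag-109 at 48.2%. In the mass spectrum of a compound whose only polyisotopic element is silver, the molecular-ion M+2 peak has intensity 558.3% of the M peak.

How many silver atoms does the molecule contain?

The M+2/M ratio from n Ag atoms is n · q/p = n · 0.482/0.518.
n = 5.583 × 0.518/0.482 = 6.00 ≈ 6

6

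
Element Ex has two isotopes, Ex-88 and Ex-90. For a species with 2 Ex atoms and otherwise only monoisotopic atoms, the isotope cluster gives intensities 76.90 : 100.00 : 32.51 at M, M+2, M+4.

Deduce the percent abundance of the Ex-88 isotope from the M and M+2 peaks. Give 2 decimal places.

If p is the fraction of Ex that is Ex-88, then I(M+2)/I(M) = [C(2,1)·p^1·(1−p)] / p^2 = 2·(1−p)/p = 100.00/76.90 = 1.3004
(1−p)/p = 1.3004/2 = 0.6502  ⇒  p = 1/(1 + 0.6502) = 0.6060
Ex-88: 60.60%, Ex-90: 39.40%.

60.60%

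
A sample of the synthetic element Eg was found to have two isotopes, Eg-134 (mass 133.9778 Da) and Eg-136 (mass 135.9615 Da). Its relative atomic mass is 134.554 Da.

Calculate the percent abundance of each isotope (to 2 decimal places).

Eg-134: 70.95%, Eg-136: 29.05%

Writing the weighted mean with unknown fraction x of Eg-134:
133.9778·x + 135.9615·(1 − x) = 134.554
(133.9778 − 135.9615)·x = 134.554 − 135.9615
x = -1.4075 / -1.9837 = 0.70953 → 70.95% Eg-134, 29.05% Eg-136.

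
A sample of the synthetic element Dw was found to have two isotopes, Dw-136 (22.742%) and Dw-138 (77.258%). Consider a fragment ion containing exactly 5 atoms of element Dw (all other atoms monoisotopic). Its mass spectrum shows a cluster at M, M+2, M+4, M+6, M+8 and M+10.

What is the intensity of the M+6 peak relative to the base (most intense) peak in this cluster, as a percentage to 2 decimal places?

Term probabilities: M 0.0006, M+2 0.0103, M+4 0.0702, M+6 0.2385, M+8 0.4051, M+10 0.2752. Base peak = M+8.
P(M+8) = C(5,4) × 0.22742^1 × 0.77258^4 = 5 × 0.22742 × 0.35626556 = 0.405110 (base)
P(M+6) = C(5,3) × 0.22742^2 × 0.77258^3 = 10 × 0.05171986 × 0.46113744 = 0.238500
Relative intensity = 0.238500 / 0.405110 × 100 = 58.87

58.87%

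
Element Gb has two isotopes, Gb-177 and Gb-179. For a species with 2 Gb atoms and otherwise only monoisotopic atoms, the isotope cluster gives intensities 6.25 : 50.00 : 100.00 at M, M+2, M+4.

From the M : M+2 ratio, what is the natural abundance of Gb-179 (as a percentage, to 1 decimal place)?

80.0%

Write p for the Gb-177 fraction. I(M+2)/I(M) = [C(2,1)·p^1·(1−p)] / p^2 = 2·(1−p)/p = 50.00/6.25 = 8.0000
(1−p)/p = 8.0000/2 = 4.0000  ⇒  p = 1/(1 + 4.0000) = 0.2000
Gb-177: 20.0%, Gb-179: 80.0%.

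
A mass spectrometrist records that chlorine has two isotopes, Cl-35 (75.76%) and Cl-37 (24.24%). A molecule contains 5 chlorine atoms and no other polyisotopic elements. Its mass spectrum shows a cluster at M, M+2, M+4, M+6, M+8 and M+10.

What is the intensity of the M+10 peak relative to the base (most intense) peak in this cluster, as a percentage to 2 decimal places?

(0.7576 + 0.2424)^5 gives M 0.2496, M+2 0.3993, M+4 0.2555, M+6 0.0817, M+8 0.0131, M+10 0.0008; the largest is M+2.
P(M+2) = C(5,1) × 0.7576^4 × 0.2424^1 = 5 × 0.32942751 × 0.2424 = 0.399266 (base)
P(M+10) = C(5,5) × 0.7576^0 × 0.2424^5 = 1 × 1.0000 × 0.00083688 = 0.000837
Relative intensity = 0.000837 / 0.399266 × 100 = 0.21

0.21%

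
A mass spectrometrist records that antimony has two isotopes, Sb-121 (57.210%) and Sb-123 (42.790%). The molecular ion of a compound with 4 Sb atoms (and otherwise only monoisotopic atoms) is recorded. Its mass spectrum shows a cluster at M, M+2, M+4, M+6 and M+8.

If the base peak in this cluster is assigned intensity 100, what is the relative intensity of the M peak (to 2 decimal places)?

(0.57210 + 0.42790)^4 gives M 0.1071, M+2 0.3205, M+4 0.3596, M+6 0.1793, M+8 0.0335; the largest is M+4.
P(M+4) = C(4,2) × 0.57210^2 × 0.42790^2 = 6 × 0.32729841 × 0.18309841 = 0.359567 (base)
P(M) = C(4,0) × 0.57210^4 × 0.42790^0 = 1 × 0.10712425 × 1.0000 = 0.107124
Relative intensity = 0.107124 / 0.359567 × 100 = 29.79

29.79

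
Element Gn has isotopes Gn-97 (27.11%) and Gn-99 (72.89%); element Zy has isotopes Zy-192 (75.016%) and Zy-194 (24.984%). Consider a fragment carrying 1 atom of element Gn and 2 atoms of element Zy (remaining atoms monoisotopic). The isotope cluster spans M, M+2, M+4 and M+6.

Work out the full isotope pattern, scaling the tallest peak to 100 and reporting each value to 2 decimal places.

29.81 : 100.00 : 56.69 : 8.89

Element Gn pattern (n=1): 0.2711 : 0.7289
Element Zy pattern (n=2): 0.56274003 : 0.37483995 : 0.06242003
Convolve the two distributions (both contribute in 2-u steps):
  M: 0.2711×0.56274003 = 0.152559
  M+2: 0.2711×0.37483995 + 0.7289×0.56274003 = 0.511800
  M+4: 0.2711×0.06242003 + 0.7289×0.37483995 = 0.290143
  M+6: 0.7289×0.06242003 = 0.045498
Scale to base peak (0.511800) = 100: 29.81 : 100.00 : 56.69 : 8.89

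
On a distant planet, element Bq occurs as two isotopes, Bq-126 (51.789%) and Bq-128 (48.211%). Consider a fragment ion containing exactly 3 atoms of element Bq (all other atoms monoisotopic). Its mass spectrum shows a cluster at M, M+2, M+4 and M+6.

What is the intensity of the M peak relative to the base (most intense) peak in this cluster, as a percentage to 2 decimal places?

35.81%

Binomial terms of (0.51789 + 0.48211)^3: M 0.1389, M+2 0.3879, M+4 0.3611, M+6 0.1121 → M+2 is the base peak.
P(M+2) = C(3,1) × 0.51789^2 × 0.48211^1 = 3 × 0.26821005 × 0.48211 = 0.387920 (base)
P(M) = C(3,0) × 0.51789^3 × 0.48211^0 = 1 × 0.1389033 × 1.0000 = 0.138903
Relative intensity = 0.138903 / 0.387920 × 100 = 35.81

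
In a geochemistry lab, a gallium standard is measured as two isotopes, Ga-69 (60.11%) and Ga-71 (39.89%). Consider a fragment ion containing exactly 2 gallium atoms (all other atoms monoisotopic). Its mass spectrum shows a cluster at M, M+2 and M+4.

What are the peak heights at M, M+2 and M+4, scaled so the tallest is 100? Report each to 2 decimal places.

Each Ga atom is independently Ga-69 (p = 0.6011) or Ga-71 (q = 0.3989); the cluster is the binomial expansion (p + q)^2.
P(M) = 0.6011^2 = 0.361321
P(M+2) = 2 × 0.6011^1 × 0.3989^1 = 0.479558
P(M+4) = 0.3989^2 = 0.159121
The M+2 peak is largest (0.479558); scaling to 100 gives 75.34 : 100.00 : 33.18.

75.34 : 100.00 : 33.18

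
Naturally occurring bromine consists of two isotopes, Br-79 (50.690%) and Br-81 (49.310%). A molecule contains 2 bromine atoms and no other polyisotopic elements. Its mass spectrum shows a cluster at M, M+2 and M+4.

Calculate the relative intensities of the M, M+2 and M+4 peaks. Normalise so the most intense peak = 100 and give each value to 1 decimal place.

51.4 : 100.0 : 48.6

Each Br atom is independently Br-79 (p = 0.50690) or Br-81 (q = 0.49310); the cluster is the binomial expansion (p + q)^2.
P(M) = 0.50690^2 = 0.256948
P(M+2) = 2 × 0.50690^1 × 0.49310^1 = 0.499905
P(M+4) = 0.49310^2 = 0.243148
The M+2 peak is largest (0.499905); scaling to 100 gives 51.4 : 100.0 : 48.6.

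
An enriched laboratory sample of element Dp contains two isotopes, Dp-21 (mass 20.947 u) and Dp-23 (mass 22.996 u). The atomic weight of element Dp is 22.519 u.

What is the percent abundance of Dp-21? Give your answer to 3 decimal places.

Let x be the fractional abundance of Dp-21; then Dp-23 has abundance 1 − x.
20.947·x + 22.996·(1 − x) = 22.519
(20.947 − 22.996)·x = 22.519 − 22.996
x = -0.477 / -2.049 = 0.23280 → 23.280% Dp-21, 76.720% Dp-23.

23.280%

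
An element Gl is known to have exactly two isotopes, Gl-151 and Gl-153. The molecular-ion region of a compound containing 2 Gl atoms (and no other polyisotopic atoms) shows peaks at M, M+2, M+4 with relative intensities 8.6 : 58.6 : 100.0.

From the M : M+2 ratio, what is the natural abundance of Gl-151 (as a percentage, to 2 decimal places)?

22.69%

Write p for the Gl-151 fraction. I(M+2)/I(M) = [C(2,1)·p^1·(1−p)] / p^2 = 2·(1−p)/p = 58.6/8.6 = 6.8140
(1−p)/p = 6.8140/2 = 3.4070  ⇒  p = 1/(1 + 3.4070) = 0.2269
Gl-151: 22.69%, Gl-153: 77.31%.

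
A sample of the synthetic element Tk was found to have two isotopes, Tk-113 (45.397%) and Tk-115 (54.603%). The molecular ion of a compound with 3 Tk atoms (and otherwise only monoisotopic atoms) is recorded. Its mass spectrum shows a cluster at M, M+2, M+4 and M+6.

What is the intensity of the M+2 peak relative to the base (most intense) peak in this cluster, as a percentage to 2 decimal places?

83.14%

Binomial terms of (0.45397 + 0.54603)^3: M 0.0936, M+2 0.3376, M+4 0.4061, M+6 0.1628 → M+4 is the base peak.
P(M+4) = C(3,2) × 0.45397^1 × 0.54603^2 = 3 × 0.45397 × 0.29814876 = 0.406052 (base)
P(M+2) = C(3,1) × 0.45397^2 × 0.54603^1 = 3 × 0.20608876 × 0.54603 = 0.337592
Relative intensity = 0.337592 / 0.406052 × 100 = 83.14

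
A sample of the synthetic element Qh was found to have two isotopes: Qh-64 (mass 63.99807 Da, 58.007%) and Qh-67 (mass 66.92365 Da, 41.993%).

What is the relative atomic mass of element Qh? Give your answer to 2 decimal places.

The abundance-weighted mean is 0.58007 × 63.99807 + 0.41993 × 66.92365
= 37.123360 + 28.103248 = 65.226608 Da

65.23 Da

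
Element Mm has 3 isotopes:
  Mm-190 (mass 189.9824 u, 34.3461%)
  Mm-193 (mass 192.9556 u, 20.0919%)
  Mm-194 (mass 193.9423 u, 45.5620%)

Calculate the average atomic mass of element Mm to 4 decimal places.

Ar = Σ fᵢ·mᵢ = 0.343461 × 189.9824 + 0.200919 × 192.9556 + 0.455620 × 193.9423
= 65.25155 + 38.76845 + 88.36399 = 192.38399 u

192.3840 u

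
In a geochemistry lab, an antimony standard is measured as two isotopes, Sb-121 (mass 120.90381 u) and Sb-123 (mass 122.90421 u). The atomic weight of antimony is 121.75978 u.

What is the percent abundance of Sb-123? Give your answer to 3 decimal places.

42.790%

Writing the weighted mean with unknown fraction x of Sb-121:
120.90381·x + 122.90421·(1 − x) = 121.75978
(120.90381 − 122.90421)·x = 121.75978 − 122.90421
x = -1.14443 / -2.00040 = 0.57210 → 57.210% Sb-121, 42.790% Sb-123.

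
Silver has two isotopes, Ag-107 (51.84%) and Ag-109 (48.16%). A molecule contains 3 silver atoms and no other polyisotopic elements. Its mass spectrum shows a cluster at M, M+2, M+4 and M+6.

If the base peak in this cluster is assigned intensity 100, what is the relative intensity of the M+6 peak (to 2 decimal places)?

(0.5184 + 0.4816)^3 gives M 0.1393, M+2 0.3883, M+4 0.3607, M+6 0.1117; the largest is M+2.
P(M+2) = C(3,1) × 0.5184^2 × 0.4816^1 = 3 × 0.26873856 × 0.4816 = 0.388273 (base)
P(M+6) = C(3,3) × 0.5184^0 × 0.4816^3 = 1 × 1.0000 × 0.11170161 = 0.111702
Relative intensity = 0.111702 / 0.388273 × 100 = 28.77

28.77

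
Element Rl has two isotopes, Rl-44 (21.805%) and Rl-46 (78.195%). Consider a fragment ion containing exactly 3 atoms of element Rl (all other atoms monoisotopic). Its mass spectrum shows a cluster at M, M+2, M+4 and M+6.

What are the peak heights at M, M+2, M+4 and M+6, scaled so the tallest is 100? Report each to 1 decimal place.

Each Rl atom is independently Rl-44 (p = 0.21805) or Rl-46 (q = 0.78195); the cluster is the binomial expansion (p + q)^3.
P(M) = 0.21805^3 = 0.010367
P(M+2) = 3 × 0.21805^2 × 0.78195^1 = 0.111535
P(M+4) = 3 × 0.21805^1 × 0.78195^2 = 0.399977
P(M+6) = 0.78195^3 = 0.478120
The M+6 peak is largest (0.478120); scaling to 100 gives 2.2 : 23.3 : 83.7 : 100.0.

2.2 : 23.3 : 83.7 : 100.0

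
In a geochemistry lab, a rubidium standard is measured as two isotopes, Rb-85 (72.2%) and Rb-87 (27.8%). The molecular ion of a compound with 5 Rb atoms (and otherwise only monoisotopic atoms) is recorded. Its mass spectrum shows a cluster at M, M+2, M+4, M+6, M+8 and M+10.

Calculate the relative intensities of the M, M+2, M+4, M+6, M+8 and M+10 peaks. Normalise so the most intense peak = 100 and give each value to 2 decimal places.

The 5 Rb atoms are independent, so intensities follow the terms of (0.722 + 0.278)^5.
P(M) = 0.722^5 = 0.196194
P(M+2) = 5 × 0.722^4 × 0.278^1 = 0.377714
P(M+4) = 10 × 0.722^3 × 0.278^2 = 0.290872
P(M+6) = 10 × 0.722^2 × 0.278^3 = 0.111998
P(M+8) = 5 × 0.722^1 × 0.278^4 = 0.021562
P(M+10) = 0.278^5 = 0.001660
The M+2 peak is largest (0.377714); scaling to 100 gives 51.94 : 100.00 : 77.01 : 29.65 : 5.71 : 0.44.

51.94 : 100.00 : 77.01 : 29.65 : 5.71 : 0.44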